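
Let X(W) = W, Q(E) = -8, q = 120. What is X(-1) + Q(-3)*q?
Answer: -961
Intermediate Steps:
X(-1) + Q(-3)*q = -1 - 8*120 = -1 - 960 = -961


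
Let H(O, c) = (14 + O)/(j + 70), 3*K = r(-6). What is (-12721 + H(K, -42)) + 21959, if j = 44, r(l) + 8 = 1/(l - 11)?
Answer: 53710309/5814 ≈ 9238.1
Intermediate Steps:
r(l) = -8 + 1/(-11 + l) (r(l) = -8 + 1/(l - 11) = -8 + 1/(-11 + l))
K = -137/51 (K = ((89 - 8*(-6))/(-11 - 6))/3 = ((89 + 48)/(-17))/3 = (-1/17*137)/3 = (⅓)*(-137/17) = -137/51 ≈ -2.6863)
H(O, c) = 7/57 + O/114 (H(O, c) = (14 + O)/(44 + 70) = (14 + O)/114 = (14 + O)*(1/114) = 7/57 + O/114)
(-12721 + H(K, -42)) + 21959 = (-12721 + (7/57 + (1/114)*(-137/51))) + 21959 = (-12721 + (7/57 - 137/5814)) + 21959 = (-12721 + 577/5814) + 21959 = -73959317/5814 + 21959 = 53710309/5814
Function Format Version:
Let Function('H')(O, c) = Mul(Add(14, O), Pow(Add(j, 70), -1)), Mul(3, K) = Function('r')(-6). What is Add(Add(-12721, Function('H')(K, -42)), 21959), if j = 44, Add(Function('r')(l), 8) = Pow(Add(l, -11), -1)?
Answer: Rational(53710309, 5814) ≈ 9238.1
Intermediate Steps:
Function('r')(l) = Add(-8, Pow(Add(-11, l), -1)) (Function('r')(l) = Add(-8, Pow(Add(l, -11), -1)) = Add(-8, Pow(Add(-11, l), -1)))
K = Rational(-137, 51) (K = Mul(Rational(1, 3), Mul(Pow(Add(-11, -6), -1), Add(89, Mul(-8, -6)))) = Mul(Rational(1, 3), Mul(Pow(-17, -1), Add(89, 48))) = Mul(Rational(1, 3), Mul(Rational(-1, 17), 137)) = Mul(Rational(1, 3), Rational(-137, 17)) = Rational(-137, 51) ≈ -2.6863)
Function('H')(O, c) = Add(Rational(7, 57), Mul(Rational(1, 114), O)) (Function('H')(O, c) = Mul(Add(14, O), Pow(Add(44, 70), -1)) = Mul(Add(14, O), Pow(114, -1)) = Mul(Add(14, O), Rational(1, 114)) = Add(Rational(7, 57), Mul(Rational(1, 114), O)))
Add(Add(-12721, Function('H')(K, -42)), 21959) = Add(Add(-12721, Add(Rational(7, 57), Mul(Rational(1, 114), Rational(-137, 51)))), 21959) = Add(Add(-12721, Add(Rational(7, 57), Rational(-137, 5814))), 21959) = Add(Add(-12721, Rational(577, 5814)), 21959) = Add(Rational(-73959317, 5814), 21959) = Rational(53710309, 5814)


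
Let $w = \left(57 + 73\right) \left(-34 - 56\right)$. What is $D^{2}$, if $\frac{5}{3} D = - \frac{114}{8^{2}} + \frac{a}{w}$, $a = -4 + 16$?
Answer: $\frac{3092138449}{2704000000} \approx 1.1435$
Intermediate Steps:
$a = 12$
$w = -11700$ ($w = 130 \left(-90\right) = -11700$)
$D = - \frac{55607}{52000}$ ($D = \frac{3 \left(- \frac{114}{8^{2}} + \frac{12}{-11700}\right)}{5} = \frac{3 \left(- \frac{114}{64} + 12 \left(- \frac{1}{11700}\right)\right)}{5} = \frac{3 \left(\left(-114\right) \frac{1}{64} - \frac{1}{975}\right)}{5} = \frac{3 \left(- \frac{57}{32} - \frac{1}{975}\right)}{5} = \frac{3}{5} \left(- \frac{55607}{31200}\right) = - \frac{55607}{52000} \approx -1.0694$)
$D^{2} = \left(- \frac{55607}{52000}\right)^{2} = \frac{3092138449}{2704000000}$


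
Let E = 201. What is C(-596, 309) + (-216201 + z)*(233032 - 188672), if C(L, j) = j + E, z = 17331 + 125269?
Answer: -3264939850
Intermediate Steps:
z = 142600
C(L, j) = 201 + j (C(L, j) = j + 201 = 201 + j)
C(-596, 309) + (-216201 + z)*(233032 - 188672) = (201 + 309) + (-216201 + 142600)*(233032 - 188672) = 510 - 73601*44360 = 510 - 3264940360 = -3264939850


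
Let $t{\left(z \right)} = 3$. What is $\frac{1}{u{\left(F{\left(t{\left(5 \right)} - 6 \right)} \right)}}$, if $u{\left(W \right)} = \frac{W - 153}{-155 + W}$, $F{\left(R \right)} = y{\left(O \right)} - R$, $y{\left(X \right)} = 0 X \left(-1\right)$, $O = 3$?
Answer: $\frac{76}{75} \approx 1.0133$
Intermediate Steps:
$y{\left(X \right)} = 0$ ($y{\left(X \right)} = 0 \left(-1\right) = 0$)
$F{\left(R \right)} = - R$ ($F{\left(R \right)} = 0 - R = - R$)
$u{\left(W \right)} = \frac{-153 + W}{-155 + W}$
$\frac{1}{u{\left(F{\left(t{\left(5 \right)} - 6 \right)} \right)}} = \frac{1}{\frac{1}{-155 - \left(3 - 6\right)} \left(-153 - \left(3 - 6\right)\right)} = \frac{1}{\frac{1}{-155 - -3} \left(-153 - -3\right)} = \frac{1}{\frac{1}{-155 + 3} \left(-153 + 3\right)} = \frac{1}{\frac{1}{-152} \left(-150\right)} = \frac{1}{\left(- \frac{1}{152}\right) \left(-150\right)} = \frac{1}{\frac{75}{76}} = \frac{76}{75}$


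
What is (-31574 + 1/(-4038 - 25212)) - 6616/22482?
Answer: -384503862583/12177750 ≈ -31574.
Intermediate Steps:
(-31574 + 1/(-4038 - 25212)) - 6616/22482 = (-31574 + 1/(-29250)) - 6616*1/22482 = (-31574 - 1/29250) - 3308/11241 = -923539501/29250 - 3308/11241 = -384503862583/12177750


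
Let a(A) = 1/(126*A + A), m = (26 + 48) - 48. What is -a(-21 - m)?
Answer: 1/5969 ≈ 0.00016753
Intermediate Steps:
m = 26 (m = 74 - 48 = 26)
a(A) = 1/(127*A)
-a(-21 - m) = -1/(127*(-21 - 1*26)) = -1/(127*(-21 - 26)) = -1/(127*(-47)) = -(-1)/(127*47) = -1*(-1/5969) = 1/5969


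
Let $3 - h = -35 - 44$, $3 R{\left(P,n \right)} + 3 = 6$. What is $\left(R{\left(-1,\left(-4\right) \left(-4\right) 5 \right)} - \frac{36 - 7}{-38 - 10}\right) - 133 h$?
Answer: $- \frac{523411}{48} \approx -10904.0$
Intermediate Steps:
$R{\left(P,n \right)} = 1$ ($R{\left(P,n \right)} = -1 + \frac{1}{3} \cdot 6 = -1 + 2 = 1$)
$h = 82$ ($h = 3 - \left(-35 - 44\right) = 3 - -79 = 3 + 79 = 82$)
$\left(R{\left(-1,\left(-4\right) \left(-4\right) 5 \right)} - \frac{36 - 7}{-38 - 10}\right) - 133 h = \left(1 - \frac{36 - 7}{-38 - 10}\right) - 10906 = \left(1 - \frac{29}{-48}\right) - 10906 = \left(1 - 29 \left(- \frac{1}{48}\right)\right) - 10906 = \left(1 - - \frac{29}{48}\right) - 10906 = \left(1 + \frac{29}{48}\right) - 10906 = \frac{77}{48} - 10906 = - \frac{523411}{48}$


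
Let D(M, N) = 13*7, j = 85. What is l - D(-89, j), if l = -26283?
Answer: -26374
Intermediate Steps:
D(M, N) = 91
l - D(-89, j) = -26283 - 1*91 = -26283 - 91 = -26374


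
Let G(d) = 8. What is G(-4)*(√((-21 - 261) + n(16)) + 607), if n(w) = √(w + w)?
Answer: 4856 + 8*√(-282 + 4*√2) ≈ 4856.0 + 132.99*I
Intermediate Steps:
n(w) = √2*√w (n(w) = √(2*w) = √2*√w)
G(-4)*(√((-21 - 261) + n(16)) + 607) = 8*(√((-21 - 261) + √2*√16) + 607) = 8*(√(-282 + √2*4) + 607) = 8*(√(-282 + 4*√2) + 607) = 8*(607 + √(-282 + 4*√2)) = 4856 + 8*√(-282 + 4*√2)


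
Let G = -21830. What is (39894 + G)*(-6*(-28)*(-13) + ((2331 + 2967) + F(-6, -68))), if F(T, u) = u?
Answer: 55022944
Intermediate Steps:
(39894 + G)*(-6*(-28)*(-13) + ((2331 + 2967) + F(-6, -68))) = (39894 - 21830)*(-6*(-28)*(-13) + ((2331 + 2967) - 68)) = 18064*(168*(-13) + (5298 - 68)) = 18064*(-2184 + 5230) = 18064*3046 = 55022944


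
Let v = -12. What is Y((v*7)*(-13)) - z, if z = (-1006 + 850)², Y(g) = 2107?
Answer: -22229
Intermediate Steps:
z = 24336 (z = (-156)² = 24336)
Y((v*7)*(-13)) - z = 2107 - 1*24336 = 2107 - 24336 = -22229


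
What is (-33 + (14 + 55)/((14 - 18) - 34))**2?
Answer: 1750329/1444 ≈ 1212.1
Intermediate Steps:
(-33 + (14 + 55)/((14 - 18) - 34))**2 = (-33 + 69/(-4 - 34))**2 = (-33 + 69/(-38))**2 = (-33 + 69*(-1/38))**2 = (-33 - 69/38)**2 = (-1323/38)**2 = 1750329/1444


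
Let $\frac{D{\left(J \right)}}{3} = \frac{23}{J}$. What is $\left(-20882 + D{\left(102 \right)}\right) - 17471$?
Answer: $- \frac{1303979}{34} \approx -38352.0$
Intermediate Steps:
$D{\left(J \right)} = \frac{69}{J}$ ($D{\left(J \right)} = 3 \frac{23}{J} = \frac{69}{J}$)
$\left(-20882 + D{\left(102 \right)}\right) - 17471 = \left(-20882 + \frac{69}{102}\right) - 17471 = \left(-20882 + 69 \cdot \frac{1}{102}\right) - 17471 = \left(-20882 + \frac{23}{34}\right) - 17471 = - \frac{709965}{34} - 17471 = - \frac{1303979}{34}$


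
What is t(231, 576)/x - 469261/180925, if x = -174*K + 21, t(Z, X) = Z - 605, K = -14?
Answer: -1220640227/444532725 ≈ -2.7459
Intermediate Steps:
t(Z, X) = -605 + Z
x = 2457 (x = -174*(-14) + 21 = 2436 + 21 = 2457)
t(231, 576)/x - 469261/180925 = (-605 + 231)/2457 - 469261/180925 = -374*1/2457 - 469261*1/180925 = -374/2457 - 469261/180925 = -1220640227/444532725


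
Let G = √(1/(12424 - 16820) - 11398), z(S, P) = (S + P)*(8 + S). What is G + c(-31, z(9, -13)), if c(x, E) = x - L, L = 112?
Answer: -143 + I*√55066064291/2198 ≈ -143.0 + 106.76*I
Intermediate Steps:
z(S, P) = (8 + S)*(P + S) (z(S, P) = (P + S)*(8 + S) = (8 + S)*(P + S))
c(x, E) = -112 + x (c(x, E) = x - 1*112 = x - 112 = -112 + x)
G = I*√55066064291/2198 (G = √(1/(-4396) - 11398) = √(-1/4396 - 11398) = √(-50105609/4396) = I*√55066064291/2198 ≈ 106.76*I)
G + c(-31, z(9, -13)) = I*√55066064291/2198 + (-112 - 31) = I*√55066064291/2198 - 143 = -143 + I*√55066064291/2198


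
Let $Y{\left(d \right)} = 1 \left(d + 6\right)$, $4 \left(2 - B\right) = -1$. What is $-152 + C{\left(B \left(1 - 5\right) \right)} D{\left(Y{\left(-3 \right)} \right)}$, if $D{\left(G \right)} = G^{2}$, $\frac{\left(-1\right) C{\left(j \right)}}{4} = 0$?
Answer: $-152$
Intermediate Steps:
$B = \frac{9}{4}$ ($B = 2 - - \frac{1}{4} = 2 + \frac{1}{4} = \frac{9}{4} \approx 2.25$)
$C{\left(j \right)} = 0$ ($C{\left(j \right)} = \left(-4\right) 0 = 0$)
$Y{\left(d \right)} = 6 + d$ ($Y{\left(d \right)} = 1 \left(6 + d\right) = 6 + d$)
$-152 + C{\left(B \left(1 - 5\right) \right)} D{\left(Y{\left(-3 \right)} \right)} = -152 + 0 \left(6 - 3\right)^{2} = -152 + 0 \cdot 3^{2} = -152 + 0 \cdot 9 = -152 + 0 = -152$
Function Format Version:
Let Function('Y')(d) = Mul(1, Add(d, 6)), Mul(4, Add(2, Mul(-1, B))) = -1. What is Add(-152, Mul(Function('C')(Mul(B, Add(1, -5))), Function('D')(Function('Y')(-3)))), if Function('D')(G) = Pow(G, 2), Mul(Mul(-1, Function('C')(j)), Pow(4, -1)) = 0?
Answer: -152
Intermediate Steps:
B = Rational(9, 4) (B = Add(2, Mul(Rational(-1, 4), -1)) = Add(2, Rational(1, 4)) = Rational(9, 4) ≈ 2.2500)
Function('C')(j) = 0 (Function('C')(j) = Mul(-4, 0) = 0)
Function('Y')(d) = Add(6, d) (Function('Y')(d) = Mul(1, Add(6, d)) = Add(6, d))
Add(-152, Mul(Function('C')(Mul(B, Add(1, -5))), Function('D')(Function('Y')(-3)))) = Add(-152, Mul(0, Pow(Add(6, -3), 2))) = Add(-152, Mul(0, Pow(3, 2))) = Add(-152, Mul(0, 9)) = Add(-152, 0) = -152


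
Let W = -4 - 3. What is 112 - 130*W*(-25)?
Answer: -22638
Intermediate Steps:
W = -7
112 - 130*W*(-25) = 112 - (-910)*(-25) = 112 - 130*175 = 112 - 22750 = -22638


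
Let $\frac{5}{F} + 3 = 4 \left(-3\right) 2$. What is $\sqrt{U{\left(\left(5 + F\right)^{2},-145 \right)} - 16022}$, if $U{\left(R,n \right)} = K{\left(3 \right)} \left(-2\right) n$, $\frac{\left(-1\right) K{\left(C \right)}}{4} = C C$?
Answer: $i \sqrt{26462} \approx 162.67 i$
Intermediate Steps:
$F = - \frac{5}{27}$ ($F = \frac{5}{-3 + 4 \left(-3\right) 2} = \frac{5}{-3 - 24} = \frac{5}{-27} = 5 \left(- \frac{1}{27}\right) = - \frac{5}{27} \approx -0.18519$)
$K{\left(C \right)} = - 4 C^{2}$ ($K{\left(C \right)} = - 4 C C = - 4 C^{2}$)
$U{\left(R,n \right)} = 72 n$ ($U{\left(R,n \right)} = - 4 \cdot 3^{2} \left(-2\right) n = \left(-4\right) 9 \left(-2\right) n = \left(-36\right) \left(-2\right) n = 72 n$)
$\sqrt{U{\left(\left(5 + F\right)^{2},-145 \right)} - 16022} = \sqrt{72 \left(-145\right) - 16022} = \sqrt{-10440 - 16022} = \sqrt{-26462} = i \sqrt{26462}$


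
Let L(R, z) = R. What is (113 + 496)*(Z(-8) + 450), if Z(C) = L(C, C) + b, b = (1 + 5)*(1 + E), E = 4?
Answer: 287448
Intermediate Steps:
b = 30 (b = (1 + 5)*(1 + 4) = 6*5 = 30)
Z(C) = 30 + C (Z(C) = C + 30 = 30 + C)
(113 + 496)*(Z(-8) + 450) = (113 + 496)*((30 - 8) + 450) = 609*(22 + 450) = 609*472 = 287448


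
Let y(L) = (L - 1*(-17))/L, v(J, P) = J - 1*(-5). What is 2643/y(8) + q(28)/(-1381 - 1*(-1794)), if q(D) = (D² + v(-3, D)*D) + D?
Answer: 1250596/1475 ≈ 847.86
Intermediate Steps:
v(J, P) = 5 + J (v(J, P) = J + 5 = 5 + J)
y(L) = (17 + L)/L (y(L) = (L + 17)/L = (17 + L)/L)
q(D) = D² + 3*D (q(D) = (D² + (5 - 3)*D) + D = (D² + 2*D) + D = D² + 3*D)
2643/y(8) + q(28)/(-1381 - 1*(-1794)) = 2643/(((17 + 8)/8)) + (28*(3 + 28))/(-1381 - 1*(-1794)) = 2643/(((⅛)*25)) + (28*31)/(-1381 + 1794) = 2643/(25/8) + 868/413 = 2643*(8/25) + 868*(1/413) = 21144/25 + 124/59 = 1250596/1475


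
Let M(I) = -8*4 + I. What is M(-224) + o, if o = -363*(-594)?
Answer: 215366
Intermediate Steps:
M(I) = -32 + I
o = 215622
M(-224) + o = (-32 - 224) + 215622 = -256 + 215622 = 215366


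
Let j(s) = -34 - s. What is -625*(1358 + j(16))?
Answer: -817500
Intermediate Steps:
-625*(1358 + j(16)) = -625*(1358 + (-34 - 1*16)) = -625*(1358 + (-34 - 16)) = -625*(1358 - 50) = -625*1308 = -817500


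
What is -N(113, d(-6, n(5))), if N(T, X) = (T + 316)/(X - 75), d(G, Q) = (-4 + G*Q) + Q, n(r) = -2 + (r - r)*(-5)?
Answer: 143/23 ≈ 6.2174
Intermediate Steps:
n(r) = -2 (n(r) = -2 + 0*(-5) = -2 + 0 = -2)
d(G, Q) = -4 + Q + G*Q
N(T, X) = (316 + T)/(-75 + X)
-N(113, d(-6, n(5))) = -(316 + 113)/(-75 + (-4 - 2 - 6*(-2))) = -429/(-75 + (-4 - 2 + 12)) = -429/(-75 + 6) = -429/(-69) = -(-1)*429/69 = -1*(-143/23) = 143/23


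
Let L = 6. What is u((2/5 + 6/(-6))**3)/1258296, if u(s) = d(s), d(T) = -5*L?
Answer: -5/209716 ≈ -2.3842e-5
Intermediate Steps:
d(T) = -30 (d(T) = -5*6 = -30)
u(s) = -30
u((2/5 + 6/(-6))**3)/1258296 = -30/1258296 = -30*1/1258296 = -5/209716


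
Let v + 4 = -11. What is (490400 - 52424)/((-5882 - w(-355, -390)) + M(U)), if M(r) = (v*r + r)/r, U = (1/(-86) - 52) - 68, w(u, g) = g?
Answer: -218988/2753 ≈ -79.545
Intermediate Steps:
v = -15 (v = -4 - 11 = -15)
U = -10321/86 (U = (-1/86 - 52) - 68 = -4473/86 - 68 = -10321/86 ≈ -120.01)
M(r) = -14 (M(r) = (-15*r + r)/r = (-14*r)/r = -14)
(490400 - 52424)/((-5882 - w(-355, -390)) + M(U)) = (490400 - 52424)/((-5882 - 1*(-390)) - 14) = 437976/((-5882 + 390) - 14) = 437976/(-5492 - 14) = 437976/(-5506) = 437976*(-1/5506) = -218988/2753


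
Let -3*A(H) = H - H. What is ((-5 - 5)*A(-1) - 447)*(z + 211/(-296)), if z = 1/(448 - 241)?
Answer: 6463769/20424 ≈ 316.48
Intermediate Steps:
z = 1/207 ≈ 0.0048309
A(H) = 0 (A(H) = -(H - H)/3 = -⅓*0 = 0)
((-5 - 5)*A(-1) - 447)*(z + 211/(-296)) = ((-5 - 5)*0 - 447)*(1/207 + 211/(-296)) = (-10*0 - 447)*(1/207 + 211*(-1/296)) = (0 - 447)*(1/207 - 211/296) = -447*(-43381/61272) = 6463769/20424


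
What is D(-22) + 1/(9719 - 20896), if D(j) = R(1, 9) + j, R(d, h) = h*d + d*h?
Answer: -44709/11177 ≈ -4.0001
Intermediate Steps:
R(d, h) = 2*d*h (R(d, h) = d*h + d*h = 2*d*h)
D(j) = 18 + j (D(j) = 2*1*9 + j = 18 + j)
D(-22) + 1/(9719 - 20896) = (18 - 22) + 1/(9719 - 20896) = -4 + 1/(-11177) = -4 - 1/11177 = -44709/11177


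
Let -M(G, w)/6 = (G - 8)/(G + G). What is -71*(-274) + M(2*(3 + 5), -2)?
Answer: 38905/2 ≈ 19453.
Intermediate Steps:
M(G, w) = -3*(-8 + G)/G (M(G, w) = -6*(G - 8)/(G + G) = -6*(-8 + G)/(2*G) = -6*(-8 + G)*1/(2*G) = -3*(-8 + G)/G)
-71*(-274) + M(2*(3 + 5), -2) = -71*(-274) + (-3 + 24/((2*(3 + 5)))) = 19454 + (-3 + 24/((2*8))) = 19454 + (-3 + 24/16) = 19454 + (-3 + 24*(1/16)) = 19454 + (-3 + 3/2) = 19454 - 3/2 = 38905/2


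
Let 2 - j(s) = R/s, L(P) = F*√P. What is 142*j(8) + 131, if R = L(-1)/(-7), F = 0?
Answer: 415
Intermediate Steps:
L(P) = 0 (L(P) = 0*√P = 0)
R = 0 (R = 0/(-7) = 0*(-⅐) = 0)
j(s) = 2 (j(s) = 2 - 0/s = 2 - 1*0 = 2 + 0 = 2)
142*j(8) + 131 = 142*2 + 131 = 284 + 131 = 415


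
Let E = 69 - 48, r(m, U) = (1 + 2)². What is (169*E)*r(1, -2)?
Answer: 31941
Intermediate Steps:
r(m, U) = 9 (r(m, U) = 3² = 9)
E = 21
(169*E)*r(1, -2) = (169*21)*9 = 3549*9 = 31941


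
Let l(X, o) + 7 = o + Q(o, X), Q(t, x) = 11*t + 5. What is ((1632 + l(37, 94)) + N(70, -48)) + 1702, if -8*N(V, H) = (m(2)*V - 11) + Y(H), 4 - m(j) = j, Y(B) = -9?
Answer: 4445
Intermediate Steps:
Q(t, x) = 5 + 11*t
m(j) = 4 - j
l(X, o) = -2 + 12*o (l(X, o) = -7 + (o + (5 + 11*o)) = -7 + (5 + 12*o) = -2 + 12*o)
N(V, H) = 5/2 - V/4 (N(V, H) = -(((4 - 1*2)*V - 11) - 9)/8 = -(((4 - 2)*V - 11) - 9)/8 = -((2*V - 11) - 9)/8 = -((-11 + 2*V) - 9)/8 = -(-20 + 2*V)/8 = 5/2 - V/4)
((1632 + l(37, 94)) + N(70, -48)) + 1702 = ((1632 + (-2 + 12*94)) + (5/2 - ¼*70)) + 1702 = ((1632 + (-2 + 1128)) + (5/2 - 35/2)) + 1702 = ((1632 + 1126) - 15) + 1702 = (2758 - 15) + 1702 = 2743 + 1702 = 4445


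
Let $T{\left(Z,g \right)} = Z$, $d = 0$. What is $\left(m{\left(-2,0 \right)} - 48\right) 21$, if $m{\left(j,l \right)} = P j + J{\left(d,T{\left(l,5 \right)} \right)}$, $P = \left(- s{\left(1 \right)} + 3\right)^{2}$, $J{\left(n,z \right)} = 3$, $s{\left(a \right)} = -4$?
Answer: $-3003$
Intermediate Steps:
$P = 49$ ($P = \left(\left(-1\right) \left(-4\right) + 3\right)^{2} = \left(4 + 3\right)^{2} = 7^{2} = 49$)
$m{\left(j,l \right)} = 3 + 49 j$ ($m{\left(j,l \right)} = 49 j + 3 = 3 + 49 j$)
$\left(m{\left(-2,0 \right)} - 48\right) 21 = \left(\left(3 + 49 \left(-2\right)\right) - 48\right) 21 = \left(\left(3 - 98\right) - 48\right) 21 = \left(-95 - 48\right) 21 = \left(-143\right) 21 = -3003$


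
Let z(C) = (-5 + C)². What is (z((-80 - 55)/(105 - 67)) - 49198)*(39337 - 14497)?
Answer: -440514342270/361 ≈ -1.2203e+9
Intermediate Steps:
(z((-80 - 55)/(105 - 67)) - 49198)*(39337 - 14497) = ((-5 + (-80 - 55)/(105 - 67))² - 49198)*(39337 - 14497) = ((-5 - 135/38)² - 49198)*24840 = ((-325/38)² - 49198)*24840 = (105625/1444 - 49198)*24840 = -70936287/1444*24840 = -440514342270/361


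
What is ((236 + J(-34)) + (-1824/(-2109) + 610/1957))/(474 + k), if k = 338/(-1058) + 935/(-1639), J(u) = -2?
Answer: 111852910575/225017049856 ≈ 0.49709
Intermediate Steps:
k = -70146/78821 (k = 338*(-1/1058) + 935*(-1/1639) = -169/529 - 85/149 = -70146/78821 ≈ -0.88994)
((236 + J(-34)) + (-1824/(-2109) + 610/1957))/(474 + k) = ((236 - 2) + (-1824/(-2109) + 610/1957))/(474 - 70146/78821) = (234 + (-1824*(-1/2109) + 610*(1/1957)))/(37291008/78821) = (234 + (32/37 + 610/1957))*(78821/37291008) = (234 + 85194/72409)*(78821/37291008) = (17028900/72409)*(78821/37291008) = 111852910575/225017049856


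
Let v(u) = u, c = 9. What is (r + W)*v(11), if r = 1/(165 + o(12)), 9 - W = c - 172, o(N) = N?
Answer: 334895/177 ≈ 1892.1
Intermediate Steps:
W = 172 (W = 9 - (9 - 172) = 9 - 1*(-163) = 9 + 163 = 172)
r = 1/177 (r = 1/(165 + 12) = 1/177 ≈ 0.0056497)
(r + W)*v(11) = (1/177 + 172)*11 = (30445/177)*11 = 334895/177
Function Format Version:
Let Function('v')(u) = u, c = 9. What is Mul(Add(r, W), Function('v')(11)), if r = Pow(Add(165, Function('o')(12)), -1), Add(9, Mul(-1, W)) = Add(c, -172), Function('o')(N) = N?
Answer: Rational(334895, 177) ≈ 1892.1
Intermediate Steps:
W = 172 (W = Add(9, Mul(-1, Add(9, -172))) = Add(9, Mul(-1, -163)) = Add(9, 163) = 172)
r = Rational(1, 177) (r = Pow(Add(165, 12), -1) = Pow(177, -1) = Rational(1, 177) ≈ 0.0056497)
Mul(Add(r, W), Function('v')(11)) = Mul(Add(Rational(1, 177), 172), 11) = Mul(Rational(30445, 177), 11) = Rational(334895, 177)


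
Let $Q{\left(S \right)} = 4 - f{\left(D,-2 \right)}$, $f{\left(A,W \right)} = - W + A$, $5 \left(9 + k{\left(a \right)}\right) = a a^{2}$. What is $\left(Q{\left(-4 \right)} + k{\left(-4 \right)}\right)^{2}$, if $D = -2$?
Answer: $\frac{7921}{25} \approx 316.84$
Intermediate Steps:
$k{\left(a \right)} = -9 + \frac{a^{3}}{5}$ ($k{\left(a \right)} = -9 + \frac{a a^{2}}{5} = -9 + \frac{a^{3}}{5}$)
$f{\left(A,W \right)} = A - W$
$Q{\left(S \right)} = 4$ ($Q{\left(S \right)} = 4 - \left(-2 - -2\right) = 4 - \left(-2 + 2\right) = 4 - 0 = 4 + 0 = 4$)
$\left(Q{\left(-4 \right)} + k{\left(-4 \right)}\right)^{2} = \left(4 + \left(-9 + \frac{\left(-4\right)^{3}}{5}\right)\right)^{2} = \left(4 + \left(-9 + \frac{1}{5} \left(-64\right)\right)\right)^{2} = \left(4 - \frac{109}{5}\right)^{2} = \left(- \frac{89}{5}\right)^{2} = \frac{7921}{25}$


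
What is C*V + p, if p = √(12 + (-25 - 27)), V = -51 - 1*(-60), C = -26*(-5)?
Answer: 1170 + 2*I*√10 ≈ 1170.0 + 6.3246*I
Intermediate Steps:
C = 130
V = 9 (V = -51 + 60 = 9)
p = 2*I*√10 (p = √(12 - 52) = √(-40) = 2*I*√10 ≈ 6.3246*I)
C*V + p = 130*9 + 2*I*√10 = 1170 + 2*I*√10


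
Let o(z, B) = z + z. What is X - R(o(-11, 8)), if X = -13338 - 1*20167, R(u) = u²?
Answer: -33989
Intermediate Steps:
o(z, B) = 2*z
X = -33505 (X = -13338 - 20167 = -33505)
X - R(o(-11, 8)) = -33505 - (2*(-11))² = -33505 - 1*(-22)² = -33505 - 1*484 = -33505 - 484 = -33989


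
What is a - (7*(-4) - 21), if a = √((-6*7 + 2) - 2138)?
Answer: 49 + 33*I*√2 ≈ 49.0 + 46.669*I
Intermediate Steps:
a = 33*I*√2 (a = √((-42 + 2) - 2138) = √(-40 - 2138) = √(-2178) = 33*I*√2 ≈ 46.669*I)
a - (7*(-4) - 21) = 33*I*√2 - (7*(-4) - 21) = 33*I*√2 - (-28 - 21) = 33*I*√2 - 1*(-49) = 33*I*√2 + 49 = 49 + 33*I*√2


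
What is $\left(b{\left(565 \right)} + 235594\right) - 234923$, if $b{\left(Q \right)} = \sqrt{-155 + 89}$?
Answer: $671 + i \sqrt{66} \approx 671.0 + 8.124 i$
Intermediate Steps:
$b{\left(Q \right)} = i \sqrt{66}$ ($b{\left(Q \right)} = \sqrt{-66} = i \sqrt{66}$)
$\left(b{\left(565 \right)} + 235594\right) - 234923 = \left(i \sqrt{66} + 235594\right) - 234923 = \left(235594 + i \sqrt{66}\right) - 234923 = 671 + i \sqrt{66}$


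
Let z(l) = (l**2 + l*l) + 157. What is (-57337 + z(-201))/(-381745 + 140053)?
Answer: -3937/40282 ≈ -0.097736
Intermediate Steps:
z(l) = 157 + 2*l**2 (z(l) = (l**2 + l**2) + 157 = 2*l**2 + 157 = 157 + 2*l**2)
(-57337 + z(-201))/(-381745 + 140053) = (-57337 + (157 + 2*(-201)**2))/(-381745 + 140053) = (-57337 + (157 + 2*40401))/(-241692) = (-57337 + (157 + 80802))*(-1/241692) = (-57337 + 80959)*(-1/241692) = 23622*(-1/241692) = -3937/40282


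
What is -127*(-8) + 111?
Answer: 1127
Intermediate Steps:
-127*(-8) + 111 = 1016 + 111 = 1127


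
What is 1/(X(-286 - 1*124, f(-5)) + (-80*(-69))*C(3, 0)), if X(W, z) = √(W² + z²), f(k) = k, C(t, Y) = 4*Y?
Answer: √269/6725 ≈ 0.0024388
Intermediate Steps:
1/(X(-286 - 1*124, f(-5)) + (-80*(-69))*C(3, 0)) = 1/(√((-286 - 1*124)² + (-5)²) + (-80*(-69))*(4*0)) = 1/(√((-286 - 124)² + 25) + 5520*0) = 1/(√((-410)² + 25) + 0) = 1/(√(168100 + 25) + 0) = 1/(√168125 + 0) = 1/(25*√269 + 0) = 1/(25*√269) = √269/6725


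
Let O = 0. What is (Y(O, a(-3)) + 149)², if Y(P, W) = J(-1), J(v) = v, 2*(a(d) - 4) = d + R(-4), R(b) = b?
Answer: 21904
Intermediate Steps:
a(d) = 2 + d/2 (a(d) = 4 + (d - 4)/2 = 4 + (-4 + d)/2 = 4 + (-2 + d/2) = 2 + d/2)
Y(P, W) = -1
(Y(O, a(-3)) + 149)² = (-1 + 149)² = 148² = 21904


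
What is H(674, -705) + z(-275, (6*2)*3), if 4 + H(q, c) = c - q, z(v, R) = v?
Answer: -1658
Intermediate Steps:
H(q, c) = -4 + c - q (H(q, c) = -4 + (c - q) = -4 + c - q)
H(674, -705) + z(-275, (6*2)*3) = (-4 - 705 - 1*674) - 275 = (-4 - 705 - 674) - 275 = -1383 - 275 = -1658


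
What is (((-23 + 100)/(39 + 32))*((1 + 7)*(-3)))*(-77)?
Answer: 142296/71 ≈ 2004.2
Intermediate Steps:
(((-23 + 100)/(39 + 32))*((1 + 7)*(-3)))*(-77) = ((77/71)*(8*(-3)))*(-77) = ((77*(1/71))*(-24))*(-77) = ((77/71)*(-24))*(-77) = -1848/71*(-77) = 142296/71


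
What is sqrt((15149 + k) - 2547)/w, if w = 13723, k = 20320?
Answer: 3*sqrt(3658)/13723 ≈ 0.013222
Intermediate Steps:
sqrt((15149 + k) - 2547)/w = sqrt((15149 + 20320) - 2547)/13723 = sqrt(35469 - 2547)*(1/13723) = sqrt(32922)*(1/13723) = (3*sqrt(3658))*(1/13723) = 3*sqrt(3658)/13723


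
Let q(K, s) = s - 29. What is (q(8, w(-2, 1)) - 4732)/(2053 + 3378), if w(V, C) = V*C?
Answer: -4763/5431 ≈ -0.87700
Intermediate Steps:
w(V, C) = C*V
q(K, s) = -29 + s
(q(8, w(-2, 1)) - 4732)/(2053 + 3378) = ((-29 + 1*(-2)) - 4732)/(2053 + 3378) = ((-29 - 2) - 4732)/5431 = (-31 - 4732)*(1/5431) = -4763*1/5431 = -4763/5431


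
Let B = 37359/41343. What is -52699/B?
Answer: -726244919/12453 ≈ -58319.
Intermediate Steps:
B = 12453/13781 (B = 37359*(1/41343) = 12453/13781 ≈ 0.90364)
-52699/B = -52699/12453/13781 = -52699*13781/12453 = -726244919/12453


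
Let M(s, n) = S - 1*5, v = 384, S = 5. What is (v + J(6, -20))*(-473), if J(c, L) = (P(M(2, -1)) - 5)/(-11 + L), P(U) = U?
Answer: -5632957/31 ≈ -1.8171e+5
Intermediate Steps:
M(s, n) = 0 (M(s, n) = 5 - 1*5 = 5 - 5 = 0)
J(c, L) = -5/(-11 + L) (J(c, L) = (0 - 5)/(-11 + L) = -5/(-11 + L))
(v + J(6, -20))*(-473) = (384 - 5/(-11 - 20))*(-473) = (384 - 5/(-31))*(-473) = (384 - 5*(-1/31))*(-473) = (384 + 5/31)*(-473) = (11909/31)*(-473) = -5632957/31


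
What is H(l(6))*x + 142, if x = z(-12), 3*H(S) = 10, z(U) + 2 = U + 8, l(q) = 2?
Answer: 122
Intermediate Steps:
z(U) = 6 + U (z(U) = -2 + (U + 8) = -2 + (8 + U) = 6 + U)
H(S) = 10/3 (H(S) = (⅓)*10 = 10/3)
x = -6 (x = 6 - 12 = -6)
H(l(6))*x + 142 = (10/3)*(-6) + 142 = -20 + 142 = 122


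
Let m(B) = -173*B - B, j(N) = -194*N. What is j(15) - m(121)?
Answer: 18144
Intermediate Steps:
m(B) = -174*B
j(15) - m(121) = -194*15 - (-174)*121 = -2910 - 1*(-21054) = -2910 + 21054 = 18144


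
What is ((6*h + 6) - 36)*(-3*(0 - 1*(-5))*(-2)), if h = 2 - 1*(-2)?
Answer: -180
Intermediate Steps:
h = 4 (h = 2 + 2 = 4)
((6*h + 6) - 36)*(-3*(0 - 1*(-5))*(-2)) = ((6*4 + 6) - 36)*(-3*(0 - 1*(-5))*(-2)) = ((24 + 6) - 36)*(-3*(0 + 5)*(-2)) = (30 - 36)*(-3*5*(-2)) = -(-90)*(-2) = -6*30 = -180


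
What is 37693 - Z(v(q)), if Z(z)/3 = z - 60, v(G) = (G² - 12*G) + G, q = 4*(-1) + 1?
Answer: 37747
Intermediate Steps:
q = -3 (q = -4 + 1 = -3)
v(G) = G² - 11*G
Z(z) = -180 + 3*z (Z(z) = 3*(z - 60) = 3*(-60 + z) = -180 + 3*z)
37693 - Z(v(q)) = 37693 - (-180 + 3*(-3*(-11 - 3))) = 37693 - (-180 + 3*(-3*(-14))) = 37693 - (-180 + 3*42) = 37693 - (-180 + 126) = 37693 - 1*(-54) = 37693 + 54 = 37747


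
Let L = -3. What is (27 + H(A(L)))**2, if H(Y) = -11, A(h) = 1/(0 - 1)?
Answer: 256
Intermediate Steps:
A(h) = -1 (A(h) = 1/(-1) = -1)
(27 + H(A(L)))**2 = (27 - 11)**2 = 16**2 = 256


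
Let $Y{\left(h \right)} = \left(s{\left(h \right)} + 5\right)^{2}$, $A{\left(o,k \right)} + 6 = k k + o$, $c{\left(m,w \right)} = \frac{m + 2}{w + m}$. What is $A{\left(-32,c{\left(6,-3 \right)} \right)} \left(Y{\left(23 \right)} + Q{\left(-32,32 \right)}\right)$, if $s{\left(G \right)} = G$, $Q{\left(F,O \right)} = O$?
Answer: $- \frac{75616}{3} \approx -25205.0$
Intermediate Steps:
$c{\left(m,w \right)} = \frac{2 + m}{m + w}$
$A{\left(o,k \right)} = -6 + o + k^{2}$ ($A{\left(o,k \right)} = -6 + \left(k k + o\right) = -6 + \left(k^{2} + o\right) = -6 + \left(o + k^{2}\right) = -6 + o + k^{2}$)
$Y{\left(h \right)} = \left(5 + h\right)^{2}$ ($Y{\left(h \right)} = \left(h + 5\right)^{2} = \left(5 + h\right)^{2}$)
$A{\left(-32,c{\left(6,-3 \right)} \right)} \left(Y{\left(23 \right)} + Q{\left(-32,32 \right)}\right) = \left(-6 - 32 + \left(\frac{2 + 6}{6 - 3}\right)^{2}\right) \left(\left(5 + 23\right)^{2} + 32\right) = \left(-6 - 32 + \left(\frac{1}{3} \cdot 8\right)^{2}\right) \left(28^{2} + 32\right) = \left(-6 - 32 + \left(\frac{1}{3} \cdot 8\right)^{2}\right) \left(784 + 32\right) = \left(-6 - 32 + \left(\frac{8}{3}\right)^{2}\right) 816 = \left(-6 - 32 + \frac{64}{9}\right) 816 = \left(- \frac{278}{9}\right) 816 = - \frac{75616}{3}$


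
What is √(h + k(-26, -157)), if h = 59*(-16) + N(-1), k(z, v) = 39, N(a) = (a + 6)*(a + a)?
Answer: I*√915 ≈ 30.249*I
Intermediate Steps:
N(a) = 2*a*(6 + a) (N(a) = (6 + a)*(2*a) = 2*a*(6 + a))
h = -954 (h = 59*(-16) + 2*(-1)*(6 - 1) = -944 + 2*(-1)*5 = -944 - 10 = -954)
√(h + k(-26, -157)) = √(-954 + 39) = √(-915) = I*√915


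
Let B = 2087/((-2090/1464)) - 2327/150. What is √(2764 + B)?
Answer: √50579509398/6270 ≈ 35.869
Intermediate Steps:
B = -46316863/31350 (B = 2087/((-2090*1/1464)) - 2327*1/150 = 2087/(-1045/732) - 2327/150 = 2087*(-732/1045) - 2327/150 = -1527684/1045 - 2327/150 = -46316863/31350 ≈ -1477.4)
√(2764 + B) = √(2764 - 46316863/31350) = √(40334537/31350) = √50579509398/6270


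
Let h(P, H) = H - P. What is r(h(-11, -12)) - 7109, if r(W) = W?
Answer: -7110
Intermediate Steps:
r(h(-11, -12)) - 7109 = (-12 - 1*(-11)) - 7109 = (-12 + 11) - 7109 = -1 - 7109 = -7110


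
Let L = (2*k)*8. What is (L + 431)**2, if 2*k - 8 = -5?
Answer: 207025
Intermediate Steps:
k = 3/2 (k = 4 + (1/2)*(-5) = 4 - 5/2 = 3/2 ≈ 1.5000)
L = 24 (L = (2*(3/2))*8 = 3*8 = 24)
(L + 431)**2 = (24 + 431)**2 = 455**2 = 207025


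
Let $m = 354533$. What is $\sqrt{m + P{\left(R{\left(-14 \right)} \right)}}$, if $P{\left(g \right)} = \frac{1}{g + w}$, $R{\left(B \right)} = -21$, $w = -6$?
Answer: $\frac{\sqrt{28717170}}{9} \approx 595.43$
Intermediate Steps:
$P{\left(g \right)} = \frac{1}{-6 + g}$ ($P{\left(g \right)} = \frac{1}{g - 6} = \frac{1}{-6 + g}$)
$\sqrt{m + P{\left(R{\left(-14 \right)} \right)}} = \sqrt{354533 + \frac{1}{-6 - 21}} = \sqrt{354533 + \frac{1}{-27}} = \sqrt{354533 - \frac{1}{27}} = \sqrt{\frac{9572390}{27}} = \frac{\sqrt{28717170}}{9}$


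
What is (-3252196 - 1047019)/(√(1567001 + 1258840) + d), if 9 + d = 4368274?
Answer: -1104712377175/1122455075552 + 252895*√2825841/1122455075552 ≈ -0.98381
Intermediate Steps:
d = 4368265 (d = -9 + 4368274 = 4368265)
(-3252196 - 1047019)/(√(1567001 + 1258840) + d) = (-3252196 - 1047019)/(√(1567001 + 1258840) + 4368265) = -4299215/(√2825841 + 4368265) = -4299215/(4368265 + √2825841)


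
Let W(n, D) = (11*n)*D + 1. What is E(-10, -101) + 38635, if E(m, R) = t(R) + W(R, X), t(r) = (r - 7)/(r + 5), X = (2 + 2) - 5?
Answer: 317985/8 ≈ 39748.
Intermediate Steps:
X = -1 (X = 4 - 5 = -1)
W(n, D) = 1 + 11*D*n (W(n, D) = 11*D*n + 1 = 1 + 11*D*n)
t(r) = (-7 + r)/(5 + r)
E(m, R) = 1 - 11*R + (-7 + R)/(5 + R) (E(m, R) = (-7 + R)/(5 + R) + (1 + 11*(-1)*R) = (-7 + R)/(5 + R) + (1 - 11*R) = 1 - 11*R + (-7 + R)/(5 + R))
E(-10, -101) + 38635 = (-7 - 101 + (1 - 11*(-101))*(5 - 101))/(5 - 101) + 38635 = (-7 - 101 + (1 + 1111)*(-96))/(-96) + 38635 = -(-7 - 101 + 1112*(-96))/96 + 38635 = -(-7 - 101 - 106752)/96 + 38635 = -1/96*(-106860) + 38635 = 8905/8 + 38635 = 317985/8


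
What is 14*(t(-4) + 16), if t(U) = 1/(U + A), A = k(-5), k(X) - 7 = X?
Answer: 217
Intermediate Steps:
k(X) = 7 + X
A = 2 (A = 7 - 5 = 2)
t(U) = 1/(2 + U) (t(U) = 1/(U + 2) = 1/(2 + U))
14*(t(-4) + 16) = 14*(1/(2 - 4) + 16) = 14*(1/(-2) + 16) = 14*(-½ + 16) = 14*(31/2) = 217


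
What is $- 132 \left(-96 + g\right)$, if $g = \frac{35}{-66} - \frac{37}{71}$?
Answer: $\frac{909566}{71} \approx 12811.0$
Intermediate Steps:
$g = - \frac{4927}{4686}$ ($g = 35 \left(- \frac{1}{66}\right) - \frac{37}{71} = - \frac{35}{66} - \frac{37}{71} = - \frac{4927}{4686} \approx -1.0514$)
$- 132 \left(-96 + g\right) = - 132 \left(-96 - \frac{4927}{4686}\right) = \left(-132\right) \left(- \frac{454783}{4686}\right) = \frac{909566}{71}$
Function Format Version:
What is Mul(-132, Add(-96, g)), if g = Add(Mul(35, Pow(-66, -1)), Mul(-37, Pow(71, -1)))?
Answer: Rational(909566, 71) ≈ 12811.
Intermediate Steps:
g = Rational(-4927, 4686) (g = Add(Mul(35, Rational(-1, 66)), Mul(-37, Rational(1, 71))) = Add(Rational(-35, 66), Rational(-37, 71)) = Rational(-4927, 4686) ≈ -1.0514)
Mul(-132, Add(-96, g)) = Mul(-132, Add(-96, Rational(-4927, 4686))) = Mul(-132, Rational(-454783, 4686)) = Rational(909566, 71)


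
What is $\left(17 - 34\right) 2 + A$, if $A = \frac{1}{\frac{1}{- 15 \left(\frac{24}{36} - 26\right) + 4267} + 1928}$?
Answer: $- \frac{304615531}{8959417} \approx -34.0$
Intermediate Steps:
$A = \frac{4647}{8959417}$ ($A = \frac{1}{\frac{1}{- 15 \left(24 \cdot \frac{1}{36} - 26\right) + 4267} + 1928} = \frac{1}{\frac{1}{- 15 \left(\frac{2}{3} - 26\right) + 4267} + 1928} = \frac{1}{\frac{1}{\left(-15\right) \left(- \frac{76}{3}\right) + 4267} + 1928} = \frac{1}{\frac{1}{380 + 4267} + 1928} = \frac{1}{\frac{1}{4647} + 1928} = \frac{1}{\frac{8959417}{4647}} = \frac{4647}{8959417} \approx 0.00051867$)
$\left(17 - 34\right) 2 + A = \left(17 - 34\right) 2 + \frac{4647}{8959417} = \left(-17\right) 2 + \frac{4647}{8959417} = -34 + \frac{4647}{8959417} = - \frac{304615531}{8959417}$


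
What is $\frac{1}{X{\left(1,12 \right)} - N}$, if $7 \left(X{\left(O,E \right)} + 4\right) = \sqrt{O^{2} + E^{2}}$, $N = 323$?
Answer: $- \frac{16023}{5239376} - \frac{7 \sqrt{145}}{5239376} \approx -0.0030743$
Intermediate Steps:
$X{\left(O,E \right)} = -4 + \frac{\sqrt{E^{2} + O^{2}}}{7}$ ($X{\left(O,E \right)} = -4 + \frac{\sqrt{O^{2} + E^{2}}}{7} = -4 + \frac{\sqrt{E^{2} + O^{2}}}{7}$)
$\frac{1}{X{\left(1,12 \right)} - N} = \frac{1}{\left(-4 + \frac{\sqrt{12^{2} + 1^{2}}}{7}\right) - 323} = \frac{1}{\left(-4 + \frac{\sqrt{144 + 1}}{7}\right) - 323} = \frac{1}{\left(-4 + \frac{\sqrt{145}}{7}\right) - 323} = \frac{1}{-327 + \frac{\sqrt{145}}{7}}$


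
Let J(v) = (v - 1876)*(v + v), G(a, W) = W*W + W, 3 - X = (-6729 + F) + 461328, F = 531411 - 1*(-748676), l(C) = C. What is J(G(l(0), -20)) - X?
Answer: 597723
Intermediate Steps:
F = 1280087 (F = 531411 + 748676 = 1280087)
X = -1734683 (X = 3 - ((-6729 + 1280087) + 461328) = 3 - (1273358 + 461328) = 3 - 1*1734686 = 3 - 1734686 = -1734683)
G(a, W) = W + W**2 (G(a, W) = W**2 + W = W + W**2)
J(v) = 2*v*(-1876 + v) (J(v) = (-1876 + v)*(2*v) = 2*v*(-1876 + v))
J(G(l(0), -20)) - X = 2*(-20*(1 - 20))*(-1876 - 20*(1 - 20)) - 1*(-1734683) = 2*(-20*(-19))*(-1876 - 20*(-19)) + 1734683 = 2*380*(-1876 + 380) + 1734683 = 2*380*(-1496) + 1734683 = -1136960 + 1734683 = 597723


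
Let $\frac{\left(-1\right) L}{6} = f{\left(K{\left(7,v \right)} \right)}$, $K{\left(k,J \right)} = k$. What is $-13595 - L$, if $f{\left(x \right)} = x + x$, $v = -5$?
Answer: $-13511$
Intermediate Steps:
$f{\left(x \right)} = 2 x$
$L = -84$ ($L = - 6 \cdot 2 \cdot 7 = \left(-6\right) 14 = -84$)
$-13595 - L = -13595 - -84 = -13595 + 84 = -13511$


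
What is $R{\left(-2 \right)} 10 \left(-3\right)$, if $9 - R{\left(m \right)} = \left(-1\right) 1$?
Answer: $-300$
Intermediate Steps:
$R{\left(m \right)} = 10$ ($R{\left(m \right)} = 9 - \left(-1\right) 1 = 9 - -1 = 9 + 1 = 10$)
$R{\left(-2 \right)} 10 \left(-3\right) = 10 \cdot 10 \left(-3\right) = 100 \left(-3\right) = -300$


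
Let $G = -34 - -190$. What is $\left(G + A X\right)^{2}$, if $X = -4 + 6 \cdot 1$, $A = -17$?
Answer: $14884$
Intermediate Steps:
$X = 2$ ($X = -4 + 6 = 2$)
$G = 156$ ($G = -34 + 190 = 156$)
$\left(G + A X\right)^{2} = \left(156 - 34\right)^{2} = 122^{2} = 14884$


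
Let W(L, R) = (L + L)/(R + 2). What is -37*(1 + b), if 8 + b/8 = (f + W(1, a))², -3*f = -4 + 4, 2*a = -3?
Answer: -2405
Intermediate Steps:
a = -3/2 (a = (½)*(-3) = -3/2 ≈ -1.5000)
f = 0 (f = -(-4 + 4)/3 = -⅓*0 = 0)
W(L, R) = 2*L/(2 + R) (W(L, R) = (2*L)/(2 + R) = 2*L/(2 + R))
b = 64 (b = -64 + 8*(0 + 2*1/(2 - 3/2))² = -64 + 8*(0 + 2*1/(½))² = -64 + 8*(0 + 2*1*2)² = -64 + 8*(0 + 4)² = -64 + 8*4² = -64 + 8*16 = -64 + 128 = 64)
-37*(1 + b) = -37*(1 + 64) = -37*65 = -2405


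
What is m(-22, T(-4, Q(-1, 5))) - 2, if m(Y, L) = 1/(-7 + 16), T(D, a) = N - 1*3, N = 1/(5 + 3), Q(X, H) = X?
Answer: -17/9 ≈ -1.8889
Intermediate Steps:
N = 1/8 ≈ 0.12500
T(D, a) = -23/8 (T(D, a) = 1/8 - 1*3 = 1/8 - 3 = -23/8)
m(Y, L) = 1/9
m(-22, T(-4, Q(-1, 5))) - 2 = 1/9 - 2 = -17/9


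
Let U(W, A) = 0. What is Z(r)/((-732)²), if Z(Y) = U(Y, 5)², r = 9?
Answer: 0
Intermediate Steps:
Z(Y) = 0 (Z(Y) = 0² = 0)
Z(r)/((-732)²) = 0/((-732)²) = 0/535824 = 0*(1/535824) = 0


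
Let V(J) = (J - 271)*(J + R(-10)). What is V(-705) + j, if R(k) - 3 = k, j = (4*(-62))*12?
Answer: 691936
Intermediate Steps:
j = -2976 (j = -248*12 = -2976)
R(k) = 3 + k
V(J) = (-271 + J)*(-7 + J) (V(J) = (J - 271)*(J + (3 - 10)) = (-271 + J)*(J - 7) = (-271 + J)*(-7 + J))
V(-705) + j = (1897 + (-705)² - 278*(-705)) - 2976 = (1897 + 497025 + 195990) - 2976 = 694912 - 2976 = 691936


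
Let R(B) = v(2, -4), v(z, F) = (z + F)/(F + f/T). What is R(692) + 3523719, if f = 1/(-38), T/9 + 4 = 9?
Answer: 24105765099/6841 ≈ 3.5237e+6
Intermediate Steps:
T = 45 (T = -36 + 9*9 = -36 + 81 = 45)
f = -1/38 ≈ -0.026316
v(z, F) = (F + z)/(-1/1710 + F) (v(z, F) = (z + F)/(F - 1/38/45) = (F + z)/(F - 1/38*1/45) = (F + z)/(F - 1/1710) = (F + z)/(-1/1710 + F))
R(B) = 3420/6841 (R(B) = 1710*(-4 + 2)/(-1 + 1710*(-4)) = 1710*(-2)/(-1 - 6840) = 1710*(-2)/(-6841) = 1710*(-1/6841)*(-2) = 3420/6841)
R(692) + 3523719 = 3420/6841 + 3523719 = 24105765099/6841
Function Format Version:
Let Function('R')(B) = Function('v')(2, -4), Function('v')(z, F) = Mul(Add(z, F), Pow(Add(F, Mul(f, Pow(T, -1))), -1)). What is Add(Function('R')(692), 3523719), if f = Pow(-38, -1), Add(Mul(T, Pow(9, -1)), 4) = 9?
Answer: Rational(24105765099, 6841) ≈ 3.5237e+6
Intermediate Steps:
T = 45 (T = Add(-36, Mul(9, 9)) = Add(-36, 81) = 45)
f = Rational(-1, 38) ≈ -0.026316
Function('v')(z, F) = Mul(Pow(Add(Rational(-1, 1710), F), -1), Add(F, z)) (Function('v')(z, F) = Mul(Add(z, F), Pow(Add(F, Mul(Rational(-1, 38), Pow(45, -1))), -1)) = Mul(Add(F, z), Pow(Add(F, Mul(Rational(-1, 38), Rational(1, 45))), -1)) = Mul(Add(F, z), Pow(Add(F, Rational(-1, 1710)), -1)) = Mul(Add(F, z), Pow(Add(Rational(-1, 1710), F), -1)) = Mul(Pow(Add(Rational(-1, 1710), F), -1), Add(F, z)))
Function('R')(B) = Rational(3420, 6841) (Function('R')(B) = Mul(1710, Pow(Add(-1, Mul(1710, -4)), -1), Add(-4, 2)) = Mul(1710, Pow(Add(-1, -6840), -1), -2) = Mul(1710, Pow(-6841, -1), -2) = Mul(1710, Rational(-1, 6841), -2) = Rational(3420, 6841))
Add(Function('R')(692), 3523719) = Add(Rational(3420, 6841), 3523719) = Rational(24105765099, 6841)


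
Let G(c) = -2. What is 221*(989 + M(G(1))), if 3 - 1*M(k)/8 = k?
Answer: 227409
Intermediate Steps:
M(k) = 24 - 8*k
221*(989 + M(G(1))) = 221*(989 + (24 - 8*(-2))) = 221*(989 + (24 + 16)) = 221*(989 + 40) = 221*1029 = 227409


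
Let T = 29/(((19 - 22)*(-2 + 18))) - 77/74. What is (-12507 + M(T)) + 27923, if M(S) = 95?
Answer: 15511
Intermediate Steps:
T = -2921/1776 (T = 29/((-3*16)) - 77*1/74 = 29/(-48) - 77/74 = 29*(-1/48) - 77/74 = -29/48 - 77/74 = -2921/1776 ≈ -1.6447)
(-12507 + M(T)) + 27923 = (-12507 + 95) + 27923 = -12412 + 27923 = 15511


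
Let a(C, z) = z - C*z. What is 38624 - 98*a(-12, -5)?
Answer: 44994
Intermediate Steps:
a(C, z) = z - C*z
38624 - 98*a(-12, -5) = 38624 - (-490)*(1 - 1*(-12)) = 38624 - (-490)*(1 + 12) = 38624 - (-490)*13 = 38624 - 98*(-65) = 38624 + 6370 = 44994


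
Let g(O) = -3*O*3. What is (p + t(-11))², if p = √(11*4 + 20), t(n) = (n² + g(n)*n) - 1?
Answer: 923521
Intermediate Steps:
g(O) = -9*O
t(n) = -1 - 8*n² (t(n) = (n² + (-9*n)*n) - 1 = (n² - 9*n²) - 1 = -8*n² - 1 = -1 - 8*n²)
p = 8 (p = √(44 + 20) = √64 = 8)
(p + t(-11))² = (8 + (-1 - 8*(-11)²))² = (8 + (-1 - 8*121))² = (8 + (-1 - 968))² = (8 - 969)² = (-961)² = 923521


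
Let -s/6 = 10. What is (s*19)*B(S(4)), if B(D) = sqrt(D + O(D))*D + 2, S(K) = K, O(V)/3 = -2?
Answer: -2280 - 4560*I*sqrt(2) ≈ -2280.0 - 6448.8*I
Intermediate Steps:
s = -60 (s = -6*10 = -60)
O(V) = -6 (O(V) = 3*(-2) = -6)
B(D) = 2 + D*sqrt(-6 + D) (B(D) = sqrt(D - 6)*D + 2 = sqrt(-6 + D)*D + 2 = D*sqrt(-6 + D) + 2 = 2 + D*sqrt(-6 + D))
(s*19)*B(S(4)) = (-60*19)*(2 + 4*sqrt(-6 + 4)) = -1140*(2 + 4*sqrt(-2)) = -1140*(2 + 4*(I*sqrt(2))) = -1140*(2 + 4*I*sqrt(2)) = -2280 - 4560*I*sqrt(2)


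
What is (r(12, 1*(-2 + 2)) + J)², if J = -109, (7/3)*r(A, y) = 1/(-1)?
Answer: 586756/49 ≈ 11975.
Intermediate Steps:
r(A, y) = -3/7 (r(A, y) = (3/7)/(-1) = (3/7)*(-1) = -3/7)
(r(12, 1*(-2 + 2)) + J)² = (-3/7 - 109)² = (-766/7)² = 586756/49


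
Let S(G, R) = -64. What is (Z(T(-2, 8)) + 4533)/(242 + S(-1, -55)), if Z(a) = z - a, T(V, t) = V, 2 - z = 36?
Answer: 4501/178 ≈ 25.287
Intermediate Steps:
z = -34 (z = 2 - 1*36 = 2 - 36 = -34)
Z(a) = -34 - a
(Z(T(-2, 8)) + 4533)/(242 + S(-1, -55)) = ((-34 - 1*(-2)) + 4533)/(242 - 64) = ((-34 + 2) + 4533)/178 = (-32 + 4533)*(1/178) = 4501*(1/178) = 4501/178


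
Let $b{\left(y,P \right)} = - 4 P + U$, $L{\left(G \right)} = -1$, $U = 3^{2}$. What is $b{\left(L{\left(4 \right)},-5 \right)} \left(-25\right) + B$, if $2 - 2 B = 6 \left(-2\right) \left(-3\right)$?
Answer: $-742$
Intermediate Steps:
$U = 9$
$B = -17$ ($B = 1 - \frac{6 \left(-2\right) \left(-3\right)}{2} = 1 - \frac{\left(-12\right) \left(-3\right)}{2} = 1 - 18 = -17$)
$b{\left(y,P \right)} = 9 - 4 P$ ($b{\left(y,P \right)} = - 4 P + 9 = 9 - 4 P$)
$b{\left(L{\left(4 \right)},-5 \right)} \left(-25\right) + B = \left(9 - -20\right) \left(-25\right) - 17 = \left(9 + 20\right) \left(-25\right) - 17 = 29 \left(-25\right) - 17 = -725 - 17 = -742$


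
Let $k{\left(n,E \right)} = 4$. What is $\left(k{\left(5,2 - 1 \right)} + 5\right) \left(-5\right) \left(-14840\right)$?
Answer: $667800$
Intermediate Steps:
$\left(k{\left(5,2 - 1 \right)} + 5\right) \left(-5\right) \left(-14840\right) = \left(4 + 5\right) \left(-5\right) \left(-14840\right) = 9 \left(-5\right) \left(-14840\right) = \left(-45\right) \left(-14840\right) = 667800$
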